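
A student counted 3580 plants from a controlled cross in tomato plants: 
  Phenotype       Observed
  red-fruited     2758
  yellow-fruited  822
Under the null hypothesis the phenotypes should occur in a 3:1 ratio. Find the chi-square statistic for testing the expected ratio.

Total ratio parts = 4. Expected numbers out of 3580:
  red-fruited: 3580 × 3/4 = 2685
  yellow-fruited: 3580 × 1/4 = 895
χ² = Σ (O − E)² / E
  red-fruited: (2758 − 2685)² / 2685 = 1.9847
  yellow-fruited: (822 − 895)² / 895 = 5.9542
χ² = 1.9847 + 5.9542 = 7.9389 ≈ 7.939

7.939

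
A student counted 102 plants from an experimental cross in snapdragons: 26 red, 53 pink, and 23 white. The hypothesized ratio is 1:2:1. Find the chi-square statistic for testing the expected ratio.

0.333

Under the 1:2:1 hypothesis (Σ ratio = 4, N = 102):
  red: 102 × 1/4 = 25.5
  pink: 102 × 2/4 = 51
  white: 102 × 1/4 = 25.5
χ² = Σ (O − E)² / E
  red: (26 − 25.5)² / 25.5 = 0.0098
  pink: (53 − 51)² / 51 = 0.0784
  white: (23 − 25.5)² / 25.5 = 0.2451
χ² = 0.0098 + 0.0784 + 0.2451 = 0.3333 ≈ 0.333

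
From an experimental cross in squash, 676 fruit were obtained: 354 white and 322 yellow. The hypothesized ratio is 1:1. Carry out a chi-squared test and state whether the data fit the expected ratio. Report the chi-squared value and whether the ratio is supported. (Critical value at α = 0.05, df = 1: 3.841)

1.515; consistent

Under the 1:1 hypothesis (Σ ratio = 2, N = 676):
  white: 676 × 1/2 = 338
  yellow: 676 × 1/2 = 338
χ² = Σ (O − E)² / E
  white: (354 − 338)² / 338 = 0.7574
  yellow: (322 − 338)² / 338 = 0.7574
χ² = 0.7574 + 0.7574 = 1.5148 ≈ 1.515
Degrees of freedom = 2 − 1 = 1; critical value at α = 0.05 is 3.841.
Since 1.515 < 3.841, we fail to reject the null hypothesis — the data are consistent with the 1:1 ratio.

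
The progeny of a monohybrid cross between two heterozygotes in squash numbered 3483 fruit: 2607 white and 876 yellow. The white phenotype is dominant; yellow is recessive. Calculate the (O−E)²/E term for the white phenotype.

For a monohybrid cross between heterozygotes with complete dominance, the expected phenotypic ratio is 3:1.
Expected counts for N = 3483 under a 3:1 ratio (total parts = 4):
  white: 3483 × 3/4 = 2612.25
  yellow: 3483 × 1/4 = 870.75
Contribution of white: (2607 − 2612.25)² / 2612.25 = 0.0106

0.011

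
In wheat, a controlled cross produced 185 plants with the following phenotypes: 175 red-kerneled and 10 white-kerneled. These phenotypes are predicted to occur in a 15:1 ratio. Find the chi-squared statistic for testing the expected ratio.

0.225

Total ratio parts = 16. Expected numbers out of 185:
  red-kerneled: 185 × 15/16 = 173.4375
  white-kerneled: 185 × 1/16 = 11.5625
χ² = Σ (O − E)² / E
  red-kerneled: (175 − 173.4375)² / 173.4375 = 0.0141
  white-kerneled: (10 − 11.5625)² / 11.5625 = 0.2111
χ² = 0.0141 + 0.2111 = 0.2252 ≈ 0.225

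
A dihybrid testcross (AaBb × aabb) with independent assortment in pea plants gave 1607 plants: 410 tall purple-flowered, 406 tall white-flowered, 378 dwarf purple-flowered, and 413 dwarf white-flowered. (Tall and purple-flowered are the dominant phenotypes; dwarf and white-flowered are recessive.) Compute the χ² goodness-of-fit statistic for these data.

1.933

A dihybrid testcross with independent assortment gives a 1:1:1:1 ratio.
The 1:1:1:1 ratio has 4 parts, so with N = 1607 the expected counts are:
  tall purple-flowered: 1607 × 1/4 = 401.75
  tall white-flowered: 1607 × 1/4 = 401.75
  dwarf purple-flowered: 1607 × 1/4 = 401.75
  dwarf white-flowered: 1607 × 1/4 = 401.75
χ² = Σ (O − E)² / E
  tall purple-flowered: (410 − 401.75)² / 401.75 = 0.1694
  tall white-flowered: (406 − 401.75)² / 401.75 = 0.0450
  dwarf purple-flowered: (378 − 401.75)² / 401.75 = 1.4040
  dwarf white-flowered: (413 − 401.75)² / 401.75 = 0.3150
χ² = 0.1694 + 0.0450 + 1.4040 + 0.3150 = 1.9334 ≈ 1.933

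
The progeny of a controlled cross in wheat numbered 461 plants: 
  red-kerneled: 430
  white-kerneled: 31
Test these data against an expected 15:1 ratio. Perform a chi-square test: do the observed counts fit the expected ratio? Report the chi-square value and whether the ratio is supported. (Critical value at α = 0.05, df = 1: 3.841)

0.177; consistent

Under the 15:1 hypothesis (Σ ratio = 16, N = 461):
  red-kerneled: 461 × 15/16 = 432.1875
  white-kerneled: 461 × 1/16 = 28.8125
χ² = Σ (O − E)² / E
  red-kerneled: (430 − 432.1875)² / 432.1875 = 0.0111
  white-kerneled: (31 − 28.8125)² / 28.8125 = 0.1661
χ² = 0.0111 + 0.1661 = 0.1772 ≈ 0.177
Degrees of freedom = 2 − 1 = 1; critical value at α = 0.05 is 3.841.
Since 0.177 < 3.841, we fail to reject the null hypothesis — the data are consistent with the 15:1 ratio.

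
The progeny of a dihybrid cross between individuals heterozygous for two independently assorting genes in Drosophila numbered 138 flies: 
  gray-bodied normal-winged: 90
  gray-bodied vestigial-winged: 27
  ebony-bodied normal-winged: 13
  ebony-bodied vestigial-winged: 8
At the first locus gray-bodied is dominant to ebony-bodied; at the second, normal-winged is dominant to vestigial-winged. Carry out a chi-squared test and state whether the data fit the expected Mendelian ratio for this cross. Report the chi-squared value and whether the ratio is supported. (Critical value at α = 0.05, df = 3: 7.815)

8.473; not consistent

A dihybrid F₂ with independent assortment and complete dominance at both loci gives a 9:3:3:1 phenotypic ratio.
The 9:3:3:1 ratio has 16 parts, so with N = 138 the expected counts are:
  gray-bodied normal-winged: 138 × 9/16 = 77.625
  gray-bodied vestigial-winged: 138 × 3/16 = 25.875
  ebony-bodied normal-winged: 138 × 3/16 = 25.875
  ebony-bodied vestigial-winged: 138 × 1/16 = 8.625
χ² = Σ (O − E)² / E
  gray-bodied normal-winged: (90 − 77.625)² / 77.625 = 1.9728
  gray-bodied vestigial-winged: (27 − 25.875)² / 25.875 = 0.0489
  ebony-bodied normal-winged: (13 − 25.875)² / 25.875 = 6.4064
  ebony-bodied vestigial-winged: (8 − 8.625)² / 8.625 = 0.0453
χ² = 1.9728 + 0.0489 + 6.4064 + 0.0453 = 8.4734 ≈ 8.473
Degrees of freedom = 4 − 1 = 3; critical value at α = 0.05 is 7.815.
Since 8.473 > 7.815, we reject the null hypothesis — the data do not fit the 9:3:3:1 ratio.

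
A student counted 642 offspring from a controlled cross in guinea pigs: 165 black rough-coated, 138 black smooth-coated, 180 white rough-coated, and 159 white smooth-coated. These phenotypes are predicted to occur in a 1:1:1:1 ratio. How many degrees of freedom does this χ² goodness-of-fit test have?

A goodness-of-fit test with 4 phenotype classes has df = 4 − 1 = 3.

3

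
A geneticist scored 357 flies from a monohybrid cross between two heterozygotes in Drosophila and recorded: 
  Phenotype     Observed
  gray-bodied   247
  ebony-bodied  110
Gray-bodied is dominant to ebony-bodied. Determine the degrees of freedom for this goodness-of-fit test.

For a monohybrid cross between heterozygotes with complete dominance, the expected phenotypic ratio is 3:1.
A goodness-of-fit test with 2 phenotype classes has df = 2 − 1 = 1.

1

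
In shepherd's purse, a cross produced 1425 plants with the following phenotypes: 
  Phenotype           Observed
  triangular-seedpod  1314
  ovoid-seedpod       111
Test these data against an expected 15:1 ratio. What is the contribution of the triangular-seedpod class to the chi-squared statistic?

0.360

The 15:1 ratio has 16 parts, so with N = 1425 the expected counts are:
  triangular-seedpod: 1425 × 15/16 = 1335.9375
  ovoid-seedpod: 1425 × 1/16 = 89.0625
Contribution of triangular-seedpod: (1314 − 1335.9375)² / 1335.9375 = 0.3602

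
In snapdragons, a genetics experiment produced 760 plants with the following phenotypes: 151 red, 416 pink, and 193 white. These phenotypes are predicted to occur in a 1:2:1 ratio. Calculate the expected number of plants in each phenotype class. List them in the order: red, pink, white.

The 1:2:1 ratio has 4 parts, so with N = 760 the expected counts are:
  red: 760 × 1/4 = 190
  pink: 760 × 2/4 = 380
  white: 760 × 1/4 = 190

190, 380, 190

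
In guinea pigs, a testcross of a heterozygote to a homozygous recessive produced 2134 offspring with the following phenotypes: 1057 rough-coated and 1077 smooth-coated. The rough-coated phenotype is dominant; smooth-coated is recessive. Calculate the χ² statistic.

0.187

A testcross of a heterozygote (Aa × aa) gives a 1:1 phenotypic ratio.
Total ratio parts = 2. Expected numbers out of 2134:
  rough-coated: 2134 × 1/2 = 1067
  smooth-coated: 2134 × 1/2 = 1067
χ² = Σ (O − E)² / E
  rough-coated: (1057 − 1067)² / 1067 = 0.0937
  smooth-coated: (1077 − 1067)² / 1067 = 0.0937
χ² = 0.0937 + 0.0937 = 0.1874 ≈ 0.187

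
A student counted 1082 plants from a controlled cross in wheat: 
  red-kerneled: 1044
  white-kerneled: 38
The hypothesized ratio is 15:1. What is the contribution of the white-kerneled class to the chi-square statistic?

Expected counts for N = 1082 under a 15:1 ratio (total parts = 16):
  red-kerneled: 1082 × 15/16 = 1014.375
  white-kerneled: 1082 × 1/16 = 67.625
Contribution of white-kerneled: (38 − 67.625)² / 67.625 = 12.9780

12.978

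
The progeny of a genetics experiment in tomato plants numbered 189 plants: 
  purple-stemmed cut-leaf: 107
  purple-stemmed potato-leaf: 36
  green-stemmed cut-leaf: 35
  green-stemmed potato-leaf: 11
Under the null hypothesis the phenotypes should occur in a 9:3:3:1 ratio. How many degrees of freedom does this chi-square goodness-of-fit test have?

A goodness-of-fit test with 4 phenotype classes has df = 4 − 1 = 3.

3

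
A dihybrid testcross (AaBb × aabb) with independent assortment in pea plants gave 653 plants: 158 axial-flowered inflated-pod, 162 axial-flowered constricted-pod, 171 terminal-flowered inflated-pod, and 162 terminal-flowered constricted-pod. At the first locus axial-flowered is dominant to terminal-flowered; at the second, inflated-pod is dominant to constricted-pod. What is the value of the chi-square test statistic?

A dihybrid testcross with independent assortment gives a 1:1:1:1 ratio.
Expected counts for N = 653 under a 1:1:1:1 ratio (total parts = 4):
  axial-flowered inflated-pod: 653 × 1/4 = 163.25
  axial-flowered constricted-pod: 653 × 1/4 = 163.25
  terminal-flowered inflated-pod: 653 × 1/4 = 163.25
  terminal-flowered constricted-pod: 653 × 1/4 = 163.25
χ² = Σ (O − E)² / E
  axial-flowered inflated-pod: (158 − 163.25)² / 163.25 = 0.1688
  axial-flowered constricted-pod: (162 − 163.25)² / 163.25 = 0.0096
  terminal-flowered inflated-pod: (171 − 163.25)² / 163.25 = 0.3679
  terminal-flowered constricted-pod: (162 − 163.25)² / 163.25 = 0.0096
χ² = 0.1688 + 0.0096 + 0.3679 + 0.0096 = 0.5559 ≈ 0.556

0.556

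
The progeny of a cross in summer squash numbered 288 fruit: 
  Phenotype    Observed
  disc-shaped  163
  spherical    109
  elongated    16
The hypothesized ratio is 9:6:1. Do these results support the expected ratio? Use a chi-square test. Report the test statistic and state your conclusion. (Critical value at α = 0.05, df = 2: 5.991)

0.238; consistent

The 9:6:1 ratio has 16 parts, so with N = 288 the expected counts are:
  disc-shaped: 288 × 9/16 = 162
  spherical: 288 × 6/16 = 108
  elongated: 288 × 1/16 = 18
χ² = Σ (O − E)² / E
  disc-shaped: (163 − 162)² / 162 = 0.0062
  spherical: (109 − 108)² / 108 = 0.0093
  elongated: (16 − 18)² / 18 = 0.2222
χ² = 0.0062 + 0.0093 + 0.2222 = 0.2377 ≈ 0.238
Degrees of freedom = 3 − 1 = 2; critical value at α = 0.05 is 5.991.
Since 0.238 < 5.991, we fail to reject the null hypothesis — the data are consistent with the 9:6:1 ratio.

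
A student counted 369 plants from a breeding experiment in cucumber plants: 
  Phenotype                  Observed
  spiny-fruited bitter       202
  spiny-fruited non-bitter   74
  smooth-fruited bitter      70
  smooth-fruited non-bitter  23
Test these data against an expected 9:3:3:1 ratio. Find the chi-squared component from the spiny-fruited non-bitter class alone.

The 9:3:3:1 ratio has 16 parts, so with N = 369 the expected counts are:
  spiny-fruited bitter: 369 × 9/16 = 207.5625
  spiny-fruited non-bitter: 369 × 3/16 = 69.1875
  smooth-fruited bitter: 369 × 3/16 = 69.1875
  smooth-fruited non-bitter: 369 × 1/16 = 23.0625
Contribution of spiny-fruited non-bitter: (74 − 69.1875)² / 69.1875 = 0.3347

0.335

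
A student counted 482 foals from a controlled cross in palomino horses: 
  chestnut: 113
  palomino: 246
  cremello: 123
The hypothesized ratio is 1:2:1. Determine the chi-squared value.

0.622

Under the 1:2:1 hypothesis (Σ ratio = 4, N = 482):
  chestnut: 482 × 1/4 = 120.5
  palomino: 482 × 2/4 = 241
  cremello: 482 × 1/4 = 120.5
χ² = Σ (O − E)² / E
  chestnut: (113 − 120.5)² / 120.5 = 0.4668
  palomino: (246 − 241)² / 241 = 0.1037
  cremello: (123 − 120.5)² / 120.5 = 0.0519
χ² = 0.4668 + 0.1037 + 0.0519 = 0.6224 ≈ 0.622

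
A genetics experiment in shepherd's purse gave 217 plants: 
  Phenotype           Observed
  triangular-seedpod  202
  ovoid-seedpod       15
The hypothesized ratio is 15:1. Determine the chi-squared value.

The 15:1 ratio has 16 parts, so with N = 217 the expected counts are:
  triangular-seedpod: 217 × 15/16 = 203.4375
  ovoid-seedpod: 217 × 1/16 = 13.5625
χ² = Σ (O − E)² / E
  triangular-seedpod: (202 − 203.4375)² / 203.4375 = 0.0102
  ovoid-seedpod: (15 − 13.5625)² / 13.5625 = 0.1524
χ² = 0.0102 + 0.1524 = 0.1626 ≈ 0.163

0.163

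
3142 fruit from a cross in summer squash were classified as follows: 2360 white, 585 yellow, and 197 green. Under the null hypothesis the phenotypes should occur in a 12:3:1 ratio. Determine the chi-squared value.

0.036

The 12:3:1 ratio has 16 parts, so with N = 3142 the expected counts are:
  white: 3142 × 12/16 = 2356.5
  yellow: 3142 × 3/16 = 589.125
  green: 3142 × 1/16 = 196.375
χ² = Σ (O − E)² / E
  white: (2360 − 2356.5)² / 2356.5 = 0.0052
  yellow: (585 − 589.125)² / 589.125 = 0.0289
  green: (197 − 196.375)² / 196.375 = 0.0020
χ² = 0.0052 + 0.0289 + 0.0020 = 0.0361 ≈ 0.036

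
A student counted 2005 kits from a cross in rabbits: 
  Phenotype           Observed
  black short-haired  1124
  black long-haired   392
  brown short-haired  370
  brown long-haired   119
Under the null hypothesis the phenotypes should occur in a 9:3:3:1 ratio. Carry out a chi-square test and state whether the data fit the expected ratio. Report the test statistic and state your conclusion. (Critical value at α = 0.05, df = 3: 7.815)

Expected counts for N = 2005 under a 9:3:3:1 ratio (total parts = 16):
  black short-haired: 2005 × 9/16 = 1127.8125
  black long-haired: 2005 × 3/16 = 375.9375
  brown short-haired: 2005 × 3/16 = 375.9375
  brown long-haired: 2005 × 1/16 = 125.3125
χ² = Σ (O − E)² / E
  black short-haired: (1124 − 1127.8125)² / 1127.8125 = 0.0129
  black long-haired: (392 − 375.9375)² / 375.9375 = 0.6863
  brown short-haired: (370 − 375.9375)² / 375.9375 = 0.0938
  brown long-haired: (119 − 125.3125)² / 125.3125 = 0.3180
χ² = 0.0129 + 0.6863 + 0.0938 + 0.3180 = 1.111
Degrees of freedom = 4 − 1 = 3; critical value at α = 0.05 is 7.815.
Since 1.111 < 7.815, we fail to reject the null hypothesis — the data are consistent with the 9:3:3:1 ratio.

1.111; consistent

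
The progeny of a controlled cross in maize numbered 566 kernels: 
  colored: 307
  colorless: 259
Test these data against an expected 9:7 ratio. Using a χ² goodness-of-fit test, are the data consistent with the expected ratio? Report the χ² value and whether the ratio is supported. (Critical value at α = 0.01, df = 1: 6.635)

0.929; consistent

Under the 9:7 hypothesis (Σ ratio = 16, N = 566):
  colored: 566 × 9/16 = 318.375
  colorless: 566 × 7/16 = 247.625
χ² = Σ (O − E)² / E
  colored: (307 − 318.375)² / 318.375 = 0.4064
  colorless: (259 − 247.625)² / 247.625 = 0.5225
χ² = 0.4064 + 0.5225 = 0.9289 ≈ 0.929
Degrees of freedom = 2 − 1 = 1; critical value at α = 0.01 is 6.635.
Since 0.929 < 6.635, we fail to reject the null hypothesis — the data are consistent with the 9:7 ratio.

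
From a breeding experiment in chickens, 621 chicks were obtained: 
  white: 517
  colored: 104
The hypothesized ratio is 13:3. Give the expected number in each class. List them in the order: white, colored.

The 13:3 ratio has 16 parts, so with N = 621 the expected counts are:
  white: 621 × 13/16 = 504.5625
  colored: 621 × 3/16 = 116.4375

504.5625, 116.4375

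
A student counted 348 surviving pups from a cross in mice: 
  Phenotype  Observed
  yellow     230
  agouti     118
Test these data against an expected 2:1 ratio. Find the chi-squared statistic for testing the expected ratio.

Expected counts for N = 348 under a 2:1 ratio (total parts = 3):
  yellow: 348 × 2/3 = 232
  agouti: 348 × 1/3 = 116
χ² = Σ (O − E)² / E
  yellow: (230 − 232)² / 232 = 0.0172
  agouti: (118 − 116)² / 116 = 0.0345
χ² = 0.0172 + 0.0345 = 0.0517 ≈ 0.052

0.052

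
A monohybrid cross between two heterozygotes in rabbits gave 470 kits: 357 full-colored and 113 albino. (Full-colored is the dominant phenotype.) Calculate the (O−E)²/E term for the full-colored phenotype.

0.057

For a monohybrid cross between heterozygotes with complete dominance, the expected phenotypic ratio is 3:1.
The 3:1 ratio has 4 parts, so with N = 470 the expected counts are:
  full-colored: 470 × 3/4 = 352.5
  albino: 470 × 1/4 = 117.5
Contribution of full-colored: (357 − 352.5)² / 352.5 = 0.0574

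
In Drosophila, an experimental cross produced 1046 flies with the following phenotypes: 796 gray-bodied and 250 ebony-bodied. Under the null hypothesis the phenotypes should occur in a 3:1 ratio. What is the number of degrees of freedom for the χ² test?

A goodness-of-fit test with 2 phenotype classes has df = 2 − 1 = 1.

1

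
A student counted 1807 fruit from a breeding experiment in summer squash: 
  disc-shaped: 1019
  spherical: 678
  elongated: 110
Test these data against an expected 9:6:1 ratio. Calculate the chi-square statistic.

Expected counts for N = 1807 under a 9:6:1 ratio (total parts = 16):
  disc-shaped: 1807 × 9/16 = 1016.4375
  spherical: 1807 × 6/16 = 677.625
  elongated: 1807 × 1/16 = 112.9375
χ² = Σ (O − E)² / E
  disc-shaped: (1019 − 1016.4375)² / 1016.4375 = 0.0065
  spherical: (678 − 677.625)² / 677.625 = 0.0002
  elongated: (110 − 112.9375)² / 112.9375 = 0.0764
χ² = 0.0065 + 0.0002 + 0.0764 = 0.0831 ≈ 0.083

0.083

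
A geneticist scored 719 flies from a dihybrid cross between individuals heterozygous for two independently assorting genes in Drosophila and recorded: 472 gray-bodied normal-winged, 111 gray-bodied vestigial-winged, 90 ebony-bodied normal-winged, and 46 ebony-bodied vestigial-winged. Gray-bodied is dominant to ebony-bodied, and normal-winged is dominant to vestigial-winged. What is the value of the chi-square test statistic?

A dihybrid F₂ with independent assortment and complete dominance at both loci gives a 9:3:3:1 phenotypic ratio.
Under the 9:3:3:1 hypothesis (Σ ratio = 16, N = 719):
  gray-bodied normal-winged: 719 × 9/16 = 404.4375
  gray-bodied vestigial-winged: 719 × 3/16 = 134.8125
  ebony-bodied normal-winged: 719 × 3/16 = 134.8125
  ebony-bodied vestigial-winged: 719 × 1/16 = 44.9375
χ² = Σ (O − E)² / E
  gray-bodied normal-winged: (472 − 404.4375)² / 404.4375 = 11.2865
  gray-bodied vestigial-winged: (111 − 134.8125)² / 134.8125 = 4.2061
  ebony-bodied normal-winged: (90 − 134.8125)² / 134.8125 = 14.8959
  ebony-bodied vestigial-winged: (46 − 44.9375)² / 44.9375 = 0.0251
χ² = 11.2865 + 4.2061 + 14.8959 + 0.0251 = 30.4136 ≈ 30.414

30.414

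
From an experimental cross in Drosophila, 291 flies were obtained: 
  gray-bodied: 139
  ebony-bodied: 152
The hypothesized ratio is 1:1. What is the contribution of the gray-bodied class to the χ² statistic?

The 1:1 ratio has 2 parts, so with N = 291 the expected counts are:
  gray-bodied: 291 × 1/2 = 145.5
  ebony-bodied: 291 × 1/2 = 145.5
Contribution of gray-bodied: (139 − 145.5)² / 145.5 = 0.2904

0.290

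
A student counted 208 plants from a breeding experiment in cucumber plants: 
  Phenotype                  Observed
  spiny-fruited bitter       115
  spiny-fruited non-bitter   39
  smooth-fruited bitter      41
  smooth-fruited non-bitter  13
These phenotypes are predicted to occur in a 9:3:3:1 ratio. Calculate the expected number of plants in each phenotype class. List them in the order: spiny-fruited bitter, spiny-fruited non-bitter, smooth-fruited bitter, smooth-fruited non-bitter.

117, 39, 39, 13

Total ratio parts = 16. Expected numbers out of 208:
  spiny-fruited bitter: 208 × 9/16 = 117
  spiny-fruited non-bitter: 208 × 3/16 = 39
  smooth-fruited bitter: 208 × 3/16 = 39
  smooth-fruited non-bitter: 208 × 1/16 = 13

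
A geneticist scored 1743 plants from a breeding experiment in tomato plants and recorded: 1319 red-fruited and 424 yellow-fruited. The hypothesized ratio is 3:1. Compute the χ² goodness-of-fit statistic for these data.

0.422

Total ratio parts = 4. Expected numbers out of 1743:
  red-fruited: 1743 × 3/4 = 1307.25
  yellow-fruited: 1743 × 1/4 = 435.75
χ² = Σ (O − E)² / E
  red-fruited: (1319 − 1307.25)² / 1307.25 = 0.1056
  yellow-fruited: (424 − 435.75)² / 435.75 = 0.3168
χ² = 0.1056 + 0.3168 = 0.4224 ≈ 0.422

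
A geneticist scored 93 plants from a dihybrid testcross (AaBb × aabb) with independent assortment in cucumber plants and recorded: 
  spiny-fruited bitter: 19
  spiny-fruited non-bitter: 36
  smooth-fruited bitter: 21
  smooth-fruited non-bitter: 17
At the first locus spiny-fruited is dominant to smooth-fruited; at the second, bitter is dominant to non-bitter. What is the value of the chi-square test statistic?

A dihybrid testcross with independent assortment gives a 1:1:1:1 ratio.
Expected counts for N = 93 under a 1:1:1:1 ratio (total parts = 4):
  spiny-fruited bitter: 93 × 1/4 = 23.25
  spiny-fruited non-bitter: 93 × 1/4 = 23.25
  smooth-fruited bitter: 93 × 1/4 = 23.25
  smooth-fruited non-bitter: 93 × 1/4 = 23.25
χ² = Σ (O − E)² / E
  spiny-fruited bitter: (19 − 23.25)² / 23.25 = 0.7769
  spiny-fruited non-bitter: (36 − 23.25)² / 23.25 = 6.9919
  smooth-fruited bitter: (21 − 23.25)² / 23.25 = 0.2177
  smooth-fruited non-bitter: (17 − 23.25)² / 23.25 = 1.6801
χ² = 0.7769 + 6.9919 + 0.2177 + 1.6801 = 9.6666 ≈ 9.667

9.667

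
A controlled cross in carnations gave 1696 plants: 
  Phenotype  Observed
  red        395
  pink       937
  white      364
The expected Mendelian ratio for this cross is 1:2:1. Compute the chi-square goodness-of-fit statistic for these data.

Under the 1:2:1 hypothesis (Σ ratio = 4, N = 1696):
  red: 1696 × 1/4 = 424
  pink: 1696 × 2/4 = 848
  white: 1696 × 1/4 = 424
χ² = Σ (O − E)² / E
  red: (395 − 424)² / 424 = 1.9835
  pink: (937 − 848)² / 848 = 9.3408
  white: (364 − 424)² / 424 = 8.4906
χ² = 1.9835 + 9.3408 + 8.4906 = 19.8149 ≈ 19.815

19.815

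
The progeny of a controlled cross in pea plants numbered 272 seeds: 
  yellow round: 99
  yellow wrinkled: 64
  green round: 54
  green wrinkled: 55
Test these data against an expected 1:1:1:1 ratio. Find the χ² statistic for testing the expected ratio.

Expected counts for N = 272 under a 1:1:1:1 ratio (total parts = 4):
  yellow round: 272 × 1/4 = 68
  yellow wrinkled: 272 × 1/4 = 68
  green round: 272 × 1/4 = 68
  green wrinkled: 272 × 1/4 = 68
χ² = Σ (O − E)² / E
  yellow round: (99 − 68)² / 68 = 14.1324
  yellow wrinkled: (64 − 68)² / 68 = 0.2353
  green round: (54 − 68)² / 68 = 2.8824
  green wrinkled: (55 − 68)² / 68 = 2.4853
χ² = 14.1324 + 0.2353 + 2.8824 + 2.4853 = 19.7354 ≈ 19.735

19.735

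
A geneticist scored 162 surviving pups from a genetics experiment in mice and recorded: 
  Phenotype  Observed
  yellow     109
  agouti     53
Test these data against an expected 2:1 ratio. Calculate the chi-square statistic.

Under the 2:1 hypothesis (Σ ratio = 3, N = 162):
  yellow: 162 × 2/3 = 108
  agouti: 162 × 1/3 = 54
χ² = Σ (O − E)² / E
  yellow: (109 − 108)² / 108 = 0.0093
  agouti: (53 − 54)² / 54 = 0.0185
χ² = 0.0093 + 0.0185 = 0.0278 ≈ 0.028

0.028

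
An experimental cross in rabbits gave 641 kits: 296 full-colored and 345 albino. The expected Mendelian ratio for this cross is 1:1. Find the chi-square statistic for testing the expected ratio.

The 1:1 ratio has 2 parts, so with N = 641 the expected counts are:
  full-colored: 641 × 1/2 = 320.5
  albino: 641 × 1/2 = 320.5
χ² = Σ (O − E)² / E
  full-colored: (296 − 320.5)² / 320.5 = 1.8729
  albino: (345 − 320.5)² / 320.5 = 1.8729
χ² = 1.8729 + 1.8729 = 3.7458 ≈ 3.746

3.746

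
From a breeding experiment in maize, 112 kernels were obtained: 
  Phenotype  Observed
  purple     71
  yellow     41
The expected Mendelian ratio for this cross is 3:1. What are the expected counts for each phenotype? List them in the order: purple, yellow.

Total ratio parts = 4. Expected numbers out of 112:
  purple: 112 × 3/4 = 84
  yellow: 112 × 1/4 = 28

84, 28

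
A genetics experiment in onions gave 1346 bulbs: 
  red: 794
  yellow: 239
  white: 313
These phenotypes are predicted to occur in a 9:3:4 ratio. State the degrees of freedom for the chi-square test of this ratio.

2

A goodness-of-fit test with 3 phenotype classes has df = 3 − 1 = 2.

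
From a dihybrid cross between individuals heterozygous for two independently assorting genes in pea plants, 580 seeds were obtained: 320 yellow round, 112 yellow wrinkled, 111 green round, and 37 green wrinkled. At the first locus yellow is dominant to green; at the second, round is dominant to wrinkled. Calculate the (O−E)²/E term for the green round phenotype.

A dihybrid F₂ with independent assortment and complete dominance at both loci gives a 9:3:3:1 phenotypic ratio.
Under the 9:3:3:1 hypothesis (Σ ratio = 16, N = 580):
  yellow round: 580 × 9/16 = 326.25
  yellow wrinkled: 580 × 3/16 = 108.75
  green round: 580 × 3/16 = 108.75
  green wrinkled: 580 × 1/16 = 36.25
Contribution of green round: (111 − 108.75)² / 108.75 = 0.0466

0.047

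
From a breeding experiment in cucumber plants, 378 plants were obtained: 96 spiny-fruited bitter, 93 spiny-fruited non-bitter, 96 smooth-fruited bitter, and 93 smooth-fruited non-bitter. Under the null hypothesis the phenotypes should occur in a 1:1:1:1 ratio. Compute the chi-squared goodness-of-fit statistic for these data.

The 1:1:1:1 ratio has 4 parts, so with N = 378 the expected counts are:
  spiny-fruited bitter: 378 × 1/4 = 94.5
  spiny-fruited non-bitter: 378 × 1/4 = 94.5
  smooth-fruited bitter: 378 × 1/4 = 94.5
  smooth-fruited non-bitter: 378 × 1/4 = 94.5
χ² = Σ (O − E)² / E
  spiny-fruited bitter: (96 − 94.5)² / 94.5 = 0.0238
  spiny-fruited non-bitter: (93 − 94.5)² / 94.5 = 0.0238
  smooth-fruited bitter: (96 − 94.5)² / 94.5 = 0.0238
  smooth-fruited non-bitter: (93 − 94.5)² / 94.5 = 0.0238
χ² = 0.0238 + 0.0238 + 0.0238 + 0.0238 = 0.0952 ≈ 0.095

0.095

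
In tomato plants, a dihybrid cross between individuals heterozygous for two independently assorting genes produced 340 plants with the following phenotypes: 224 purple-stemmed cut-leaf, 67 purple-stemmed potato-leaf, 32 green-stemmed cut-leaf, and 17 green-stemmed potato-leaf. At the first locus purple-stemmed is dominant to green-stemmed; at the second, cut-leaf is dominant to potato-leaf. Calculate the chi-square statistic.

A dihybrid F₂ with independent assortment and complete dominance at both loci gives a 9:3:3:1 phenotypic ratio.
Expected counts for N = 340 under a 9:3:3:1 ratio (total parts = 16):
  purple-stemmed cut-leaf: 340 × 9/16 = 191.25
  purple-stemmed potato-leaf: 340 × 3/16 = 63.75
  green-stemmed cut-leaf: 340 × 3/16 = 63.75
  green-stemmed potato-leaf: 340 × 1/16 = 21.25
χ² = Σ (O − E)² / E
  purple-stemmed cut-leaf: (224 − 191.25)² / 191.25 = 5.6082
  purple-stemmed potato-leaf: (67 − 63.75)² / 63.75 = 0.1657
  green-stemmed cut-leaf: (32 − 63.75)² / 63.75 = 15.8127
  green-stemmed potato-leaf: (17 − 21.25)² / 21.25 = 0.8500
χ² = 5.6082 + 0.1657 + 15.8127 + 0.8500 = 22.4366 ≈ 22.437

22.437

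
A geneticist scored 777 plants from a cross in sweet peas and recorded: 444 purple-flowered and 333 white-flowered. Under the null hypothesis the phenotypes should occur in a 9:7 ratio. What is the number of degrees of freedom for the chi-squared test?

A goodness-of-fit test with 2 phenotype classes has df = 2 − 1 = 1.

1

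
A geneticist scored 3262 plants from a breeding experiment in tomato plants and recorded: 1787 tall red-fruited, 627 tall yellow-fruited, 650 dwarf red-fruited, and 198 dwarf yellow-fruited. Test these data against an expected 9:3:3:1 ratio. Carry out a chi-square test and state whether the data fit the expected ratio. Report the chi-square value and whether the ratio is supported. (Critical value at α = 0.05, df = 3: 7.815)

4.213; consistent

The 9:3:3:1 ratio has 16 parts, so with N = 3262 the expected counts are:
  tall red-fruited: 3262 × 9/16 = 1834.875
  tall yellow-fruited: 3262 × 3/16 = 611.625
  dwarf red-fruited: 3262 × 3/16 = 611.625
  dwarf yellow-fruited: 3262 × 1/16 = 203.875
χ² = Σ (O − E)² / E
  tall red-fruited: (1787 − 1834.875)² / 1834.875 = 1.2491
  tall yellow-fruited: (627 − 611.625)² / 611.625 = 0.3865
  dwarf red-fruited: (650 − 611.625)² / 611.625 = 2.4078
  dwarf yellow-fruited: (198 − 203.875)² / 203.875 = 0.1693
χ² = 1.2491 + 0.3865 + 2.4078 + 0.1693 = 4.2127 ≈ 4.213
Degrees of freedom = 4 − 1 = 3; critical value at α = 0.05 is 7.815.
Since 4.213 < 7.815, we fail to reject the null hypothesis — the data are consistent with the 9:3:3:1 ratio.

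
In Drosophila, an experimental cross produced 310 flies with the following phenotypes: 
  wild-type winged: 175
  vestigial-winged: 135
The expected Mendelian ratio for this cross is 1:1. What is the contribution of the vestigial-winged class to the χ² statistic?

2.581

Total ratio parts = 2. Expected numbers out of 310:
  wild-type winged: 310 × 1/2 = 155
  vestigial-winged: 310 × 1/2 = 155
Contribution of vestigial-winged: (135 − 155)² / 155 = 2.5806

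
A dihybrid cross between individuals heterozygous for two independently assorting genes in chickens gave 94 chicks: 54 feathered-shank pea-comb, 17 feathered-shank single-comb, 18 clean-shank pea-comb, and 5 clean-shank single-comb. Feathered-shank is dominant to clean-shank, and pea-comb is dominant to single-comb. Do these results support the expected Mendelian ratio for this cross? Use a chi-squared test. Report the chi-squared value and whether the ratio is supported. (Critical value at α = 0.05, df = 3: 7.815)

A dihybrid F₂ with independent assortment and complete dominance at both loci gives a 9:3:3:1 phenotypic ratio.
Expected counts for N = 94 under a 9:3:3:1 ratio (total parts = 16):
  feathered-shank pea-comb: 94 × 9/16 = 52.875
  feathered-shank single-comb: 94 × 3/16 = 17.625
  clean-shank pea-comb: 94 × 3/16 = 17.625
  clean-shank single-comb: 94 × 1/16 = 5.875
χ² = Σ (O − E)² / E
  feathered-shank pea-comb: (54 − 52.875)² / 52.875 = 0.0239
  feathered-shank single-comb: (17 − 17.625)² / 17.625 = 0.0222
  clean-shank pea-comb: (18 − 17.625)² / 17.625 = 0.0080
  clean-shank single-comb: (5 − 5.875)² / 5.875 = 0.1303
χ² = 0.0239 + 0.0222 + 0.0080 + 0.1303 = 0.1844 ≈ 0.184
Degrees of freedom = 4 − 1 = 3; critical value at α = 0.05 is 7.815.
Since 0.184 < 7.815, we fail to reject the null hypothesis — the data are consistent with the 9:3:3:1 ratio.

0.184; consistent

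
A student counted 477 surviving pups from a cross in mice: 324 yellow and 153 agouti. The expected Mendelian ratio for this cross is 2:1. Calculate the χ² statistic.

Under the 2:1 hypothesis (Σ ratio = 3, N = 477):
  yellow: 477 × 2/3 = 318
  agouti: 477 × 1/3 = 159
χ² = Σ (O − E)² / E
  yellow: (324 − 318)² / 318 = 0.1132
  agouti: (153 − 159)² / 159 = 0.2264
χ² = 0.1132 + 0.2264 = 0.3396 ≈ 0.340

0.340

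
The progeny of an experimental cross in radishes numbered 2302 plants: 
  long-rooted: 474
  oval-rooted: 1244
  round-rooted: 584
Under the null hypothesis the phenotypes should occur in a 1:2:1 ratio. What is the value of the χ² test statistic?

Total ratio parts = 4. Expected numbers out of 2302:
  long-rooted: 2302 × 1/4 = 575.5
  oval-rooted: 2302 × 2/4 = 1151
  round-rooted: 2302 × 1/4 = 575.5
χ² = Σ (O − E)² / E
  long-rooted: (474 − 575.5)² / 575.5 = 17.9014
  oval-rooted: (1244 − 1151)² / 1151 = 7.5143
  round-rooted: (584 − 575.5)² / 575.5 = 0.1255
χ² = 17.9014 + 7.5143 + 0.1255 = 25.5412 ≈ 25.541

25.541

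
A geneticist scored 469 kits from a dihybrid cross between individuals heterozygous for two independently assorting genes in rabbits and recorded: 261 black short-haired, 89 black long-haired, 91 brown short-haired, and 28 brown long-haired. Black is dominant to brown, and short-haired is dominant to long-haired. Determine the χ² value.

0.208

A dihybrid F₂ with independent assortment and complete dominance at both loci gives a 9:3:3:1 phenotypic ratio.
Total ratio parts = 16. Expected numbers out of 469:
  black short-haired: 469 × 9/16 = 263.8125
  black long-haired: 469 × 3/16 = 87.9375
  brown short-haired: 469 × 3/16 = 87.9375
  brown long-haired: 469 × 1/16 = 29.3125
χ² = Σ (O − E)² / E
  black short-haired: (261 − 263.8125)² / 263.8125 = 0.0300
  black long-haired: (89 − 87.9375)² / 87.9375 = 0.0128
  brown short-haired: (91 − 87.9375)² / 87.9375 = 0.1067
  brown long-haired: (28 − 29.3125)² / 29.3125 = 0.0588
χ² = 0.0300 + 0.0128 + 0.1067 + 0.0588 = 0.2083 ≈ 0.208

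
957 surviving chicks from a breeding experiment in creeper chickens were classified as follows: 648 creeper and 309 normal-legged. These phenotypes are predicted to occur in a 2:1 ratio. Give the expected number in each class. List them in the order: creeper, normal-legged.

Expected counts for N = 957 under a 2:1 ratio (total parts = 3):
  creeper: 957 × 2/3 = 638
  normal-legged: 957 × 1/3 = 319

638, 319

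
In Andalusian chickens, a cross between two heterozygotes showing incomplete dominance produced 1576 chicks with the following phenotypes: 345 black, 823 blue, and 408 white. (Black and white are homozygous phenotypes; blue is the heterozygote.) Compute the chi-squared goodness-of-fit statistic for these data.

With incomplete dominance, a heterozygote × heterozygote cross gives a 1:2:1 phenotypic ratio.
Total ratio parts = 4. Expected numbers out of 1576:
  black: 1576 × 1/4 = 394
  blue: 1576 × 2/4 = 788
  white: 1576 × 1/4 = 394
χ² = Σ (O − E)² / E
  black: (345 − 394)² / 394 = 6.0939
  blue: (823 − 788)² / 788 = 1.5546
  white: (408 − 394)² / 394 = 0.4975
χ² = 6.0939 + 1.5546 + 0.4975 = 8.146

8.146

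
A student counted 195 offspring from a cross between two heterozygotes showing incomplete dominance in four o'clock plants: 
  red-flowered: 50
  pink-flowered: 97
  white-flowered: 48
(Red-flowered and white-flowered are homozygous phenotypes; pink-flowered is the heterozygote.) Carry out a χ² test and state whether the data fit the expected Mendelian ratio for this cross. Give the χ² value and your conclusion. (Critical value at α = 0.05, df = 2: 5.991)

With incomplete dominance, a heterozygote × heterozygote cross gives a 1:2:1 phenotypic ratio.
Expected counts for N = 195 under a 1:2:1 ratio (total parts = 4):
  red-flowered: 195 × 1/4 = 48.75
  pink-flowered: 195 × 2/4 = 97.5
  white-flowered: 195 × 1/4 = 48.75
χ² = Σ (O − E)² / E
  red-flowered: (50 − 48.75)² / 48.75 = 0.0321
  pink-flowered: (97 − 97.5)² / 97.5 = 0.0026
  white-flowered: (48 − 48.75)² / 48.75 = 0.0115
χ² = 0.0321 + 0.0026 + 0.0115 = 0.0462 ≈ 0.046
Degrees of freedom = 3 − 1 = 2; critical value at α = 0.05 is 5.991.
Since 0.046 < 5.991, we fail to reject the null hypothesis — the data are consistent with the 1:2:1 ratio.

0.046; consistent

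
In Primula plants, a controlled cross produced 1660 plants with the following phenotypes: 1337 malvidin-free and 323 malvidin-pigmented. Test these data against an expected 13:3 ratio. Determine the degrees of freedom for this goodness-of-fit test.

A goodness-of-fit test with 2 phenotype classes has df = 2 − 1 = 1.

1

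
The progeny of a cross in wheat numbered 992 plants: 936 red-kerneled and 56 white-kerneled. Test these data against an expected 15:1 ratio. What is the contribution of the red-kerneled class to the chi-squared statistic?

Expected counts for N = 992 under a 15:1 ratio (total parts = 16):
  red-kerneled: 992 × 15/16 = 930
  white-kerneled: 992 × 1/16 = 62
Contribution of red-kerneled: (936 − 930)² / 930 = 0.0387

0.039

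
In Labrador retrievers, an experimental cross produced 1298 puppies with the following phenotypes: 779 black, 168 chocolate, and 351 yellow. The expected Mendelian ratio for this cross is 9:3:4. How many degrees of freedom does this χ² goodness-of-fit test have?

2

A goodness-of-fit test with 3 phenotype classes has df = 3 − 1 = 2.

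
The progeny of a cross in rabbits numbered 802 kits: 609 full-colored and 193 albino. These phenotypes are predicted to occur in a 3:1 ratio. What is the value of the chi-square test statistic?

Total ratio parts = 4. Expected numbers out of 802:
  full-colored: 802 × 3/4 = 601.5
  albino: 802 × 1/4 = 200.5
χ² = Σ (O − E)² / E
  full-colored: (609 − 601.5)² / 601.5 = 0.0935
  albino: (193 − 200.5)² / 200.5 = 0.2805
χ² = 0.0935 + 0.2805 = 0.374

0.374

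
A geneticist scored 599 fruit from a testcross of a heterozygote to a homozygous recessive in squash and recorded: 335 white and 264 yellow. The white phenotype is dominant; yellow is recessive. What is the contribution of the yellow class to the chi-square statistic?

A testcross of a heterozygote (Aa × aa) gives a 1:1 phenotypic ratio.
The 1:1 ratio has 2 parts, so with N = 599 the expected counts are:
  white: 599 × 1/2 = 299.5
  yellow: 599 × 1/2 = 299.5
Contribution of yellow: (264 − 299.5)² / 299.5 = 4.2078

4.208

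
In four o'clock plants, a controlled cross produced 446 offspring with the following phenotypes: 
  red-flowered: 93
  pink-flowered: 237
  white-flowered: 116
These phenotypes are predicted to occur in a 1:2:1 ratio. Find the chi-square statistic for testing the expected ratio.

The 1:2:1 ratio has 4 parts, so with N = 446 the expected counts are:
  red-flowered: 446 × 1/4 = 111.5
  pink-flowered: 446 × 2/4 = 223
  white-flowered: 446 × 1/4 = 111.5
χ² = Σ (O − E)² / E
  red-flowered: (93 − 111.5)² / 111.5 = 3.0695
  pink-flowered: (237 − 223)² / 223 = 0.8789
  white-flowered: (116 − 111.5)² / 111.5 = 0.1816
χ² = 3.0695 + 0.8789 + 0.1816 = 4.130

4.130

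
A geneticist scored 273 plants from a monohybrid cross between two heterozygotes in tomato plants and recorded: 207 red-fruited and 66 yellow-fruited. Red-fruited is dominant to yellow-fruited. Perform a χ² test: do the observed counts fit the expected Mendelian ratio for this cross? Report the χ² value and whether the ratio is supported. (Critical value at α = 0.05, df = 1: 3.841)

For a monohybrid cross between heterozygotes with complete dominance, the expected phenotypic ratio is 3:1.
Expected counts for N = 273 under a 3:1 ratio (total parts = 4):
  red-fruited: 273 × 3/4 = 204.75
  yellow-fruited: 273 × 1/4 = 68.25
χ² = Σ (O − E)² / E
  red-fruited: (207 − 204.75)² / 204.75 = 0.0247
  yellow-fruited: (66 − 68.25)² / 68.25 = 0.0742
χ² = 0.0247 + 0.0742 = 0.0989 ≈ 0.099
Degrees of freedom = 2 − 1 = 1; critical value at α = 0.05 is 3.841.
Since 0.099 < 3.841, we fail to reject the null hypothesis — the data are consistent with the 3:1 ratio.

0.099; consistent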